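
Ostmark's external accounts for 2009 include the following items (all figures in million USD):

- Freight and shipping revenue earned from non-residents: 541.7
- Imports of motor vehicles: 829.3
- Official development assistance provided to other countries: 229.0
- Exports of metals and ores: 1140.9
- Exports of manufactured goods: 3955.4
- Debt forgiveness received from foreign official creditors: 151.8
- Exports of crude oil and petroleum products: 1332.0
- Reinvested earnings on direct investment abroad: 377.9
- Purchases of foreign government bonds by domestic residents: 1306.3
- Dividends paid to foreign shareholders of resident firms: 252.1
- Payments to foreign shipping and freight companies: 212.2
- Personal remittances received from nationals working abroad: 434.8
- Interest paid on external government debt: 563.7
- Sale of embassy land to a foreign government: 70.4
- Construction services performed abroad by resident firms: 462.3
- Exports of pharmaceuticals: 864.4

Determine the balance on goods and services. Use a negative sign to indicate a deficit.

7255.2

Goods: 3955.4 + 864.4 + 1332.0 - 829.3 + 1140.9 = 6463.4
Services: 462.3 + 541.7 - 212.2 = 791.8
Trade balance = 6463.4 + 791.8 = 7255.2
(Excluded from the trade balance — secondary income: official development assistance provided to other countries 229.0, personal remittances received from nationals working abroad 434.8; capital account: debt forgiveness received from foreign official creditors 151.8, sale of embassy land to a foreign government 70.4; primary income: reinvested earnings on direct investment abroad 377.9, dividends paid to foreign shareholders of resident firms 252.1, interest paid on external government debt 563.7; financial account: purchases of foreign government bonds by domestic residents 1306.3.)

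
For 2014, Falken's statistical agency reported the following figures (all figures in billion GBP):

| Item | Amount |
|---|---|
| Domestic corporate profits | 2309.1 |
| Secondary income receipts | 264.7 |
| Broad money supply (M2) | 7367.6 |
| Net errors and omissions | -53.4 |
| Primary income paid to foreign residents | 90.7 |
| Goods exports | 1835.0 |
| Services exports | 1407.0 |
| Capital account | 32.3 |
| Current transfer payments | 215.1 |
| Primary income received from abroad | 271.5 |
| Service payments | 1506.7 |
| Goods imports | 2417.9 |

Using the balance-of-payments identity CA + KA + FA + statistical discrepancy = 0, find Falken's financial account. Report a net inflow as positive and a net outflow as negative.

Goods balance = 1835.0 - 2417.9 = -582.9
Services balance = 1407.0 - 1506.7 = -99.7
Trade balance (goods + services) = -582.9 + (-99.7) = -682.6
Net primary income = 271.5 - 90.7 = 180.8
Net secondary income = 264.7 - 215.1 = 49.6
Current account = -682.6 + 180.8 + 49.6 = -452.2
Financial account = -(-452.2 + 32.3 + (-53.4)) = 473.3

473.3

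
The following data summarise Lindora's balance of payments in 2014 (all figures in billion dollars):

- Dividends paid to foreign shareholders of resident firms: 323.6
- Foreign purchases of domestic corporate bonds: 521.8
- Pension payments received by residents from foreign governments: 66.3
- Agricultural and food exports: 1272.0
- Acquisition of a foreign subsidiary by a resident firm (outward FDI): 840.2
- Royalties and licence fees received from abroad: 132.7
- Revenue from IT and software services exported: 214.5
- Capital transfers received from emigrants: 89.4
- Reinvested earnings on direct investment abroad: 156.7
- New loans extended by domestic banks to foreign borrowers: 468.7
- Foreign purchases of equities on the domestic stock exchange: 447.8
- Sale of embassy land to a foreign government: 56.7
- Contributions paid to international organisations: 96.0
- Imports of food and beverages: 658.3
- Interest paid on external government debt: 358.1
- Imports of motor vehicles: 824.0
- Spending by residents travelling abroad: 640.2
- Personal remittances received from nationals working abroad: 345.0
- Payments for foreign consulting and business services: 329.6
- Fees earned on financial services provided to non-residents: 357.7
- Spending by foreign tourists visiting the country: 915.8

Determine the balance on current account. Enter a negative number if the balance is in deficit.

Goods: -658.3 - 824.0 + 1272.0 = -210.3
Services: 915.8 + 357.7 + 214.5 + 132.7 - 640.2 - 329.6 = 650.9
Primary income: -358.1 - 323.6 + 156.7 = -525.0
Secondary income: -96.0 + 345.0 + 66.3 = 315.3
Current account = (-210.3) + 650.9 + (-525.0) + 315.3 = 230.9
(Excluded from the current account — financial account: foreign purchases of domestic corporate bonds 521.8, acquisition of a foreign subsidiary by a resident firm (outward FDI) 840.2, new loans extended by domestic banks to foreign borrowers 468.7, foreign purchases of equities on the domestic stock exchange 447.8; capital account: capital transfers received from emigrants 89.4, sale of embassy land to a foreign government 56.7.)

230.9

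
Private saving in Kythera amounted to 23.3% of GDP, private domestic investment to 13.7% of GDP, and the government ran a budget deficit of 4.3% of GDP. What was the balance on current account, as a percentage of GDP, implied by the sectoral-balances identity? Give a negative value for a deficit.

By the sectoral-balances identity, CA = (S_private - I) + (T - G).
Private balance = 23.3 - 13.7 = 9.6
Government balance (T - G) = -4.3
CA = 9.6 + (-4.3) = 5.3

5.3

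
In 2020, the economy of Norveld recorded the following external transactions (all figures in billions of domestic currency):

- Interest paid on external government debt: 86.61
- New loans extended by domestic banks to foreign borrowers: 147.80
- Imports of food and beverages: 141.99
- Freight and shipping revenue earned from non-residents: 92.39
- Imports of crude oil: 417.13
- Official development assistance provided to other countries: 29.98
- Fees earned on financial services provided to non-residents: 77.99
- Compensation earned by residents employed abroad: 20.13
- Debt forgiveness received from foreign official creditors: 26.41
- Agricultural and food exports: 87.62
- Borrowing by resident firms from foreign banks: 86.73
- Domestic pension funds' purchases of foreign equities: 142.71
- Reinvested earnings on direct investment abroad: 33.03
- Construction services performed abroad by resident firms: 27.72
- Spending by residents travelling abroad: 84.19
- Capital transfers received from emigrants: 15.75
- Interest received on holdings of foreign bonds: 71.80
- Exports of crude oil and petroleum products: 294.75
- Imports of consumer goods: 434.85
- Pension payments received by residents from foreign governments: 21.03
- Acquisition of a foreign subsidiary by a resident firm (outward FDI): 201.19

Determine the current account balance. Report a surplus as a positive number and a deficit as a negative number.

Goods: 294.75 - 434.85 - 141.99 + 87.62 - 417.13 = -611.60
Services: 77.99 + 92.39 - 84.19 + 27.72 = 113.91
Primary income: 20.13 - 86.61 + 71.80 + 33.03 = 38.35
Secondary income: -29.98 + 21.03 = -8.95
Current account = (-611.60) + 113.91 + 38.35 + (-8.95) = -468.29
(Excluded from the current account — financial account: new loans extended by domestic banks to foreign borrowers 147.80, borrowing by resident firms from foreign banks 86.73, domestic pension funds' purchases of foreign equities 142.71, acquisition of a foreign subsidiary by a resident firm (outward FDI) 201.19; capital account: debt forgiveness received from foreign official creditors 26.41, capital transfers received from emigrants 15.75.)

-468.29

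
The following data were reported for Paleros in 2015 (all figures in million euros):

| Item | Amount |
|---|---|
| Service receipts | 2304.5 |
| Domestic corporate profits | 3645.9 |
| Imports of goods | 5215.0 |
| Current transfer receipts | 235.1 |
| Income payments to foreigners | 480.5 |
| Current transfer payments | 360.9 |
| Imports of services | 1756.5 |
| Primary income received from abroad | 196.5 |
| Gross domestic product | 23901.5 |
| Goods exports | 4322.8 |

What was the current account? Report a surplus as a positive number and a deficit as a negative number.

Goods balance = 4322.8 - 5215.0 = -892.2
Services balance = 2304.5 - 1756.5 = 548.0
Trade balance (goods + services) = -892.2 + 548.0 = -344.2
Net primary income = 196.5 - 480.5 = -284.0
Net secondary income = 235.1 - 360.9 = -125.8
Current account = -344.2 + (-284.0) + (-125.8) = -754.0

-754.0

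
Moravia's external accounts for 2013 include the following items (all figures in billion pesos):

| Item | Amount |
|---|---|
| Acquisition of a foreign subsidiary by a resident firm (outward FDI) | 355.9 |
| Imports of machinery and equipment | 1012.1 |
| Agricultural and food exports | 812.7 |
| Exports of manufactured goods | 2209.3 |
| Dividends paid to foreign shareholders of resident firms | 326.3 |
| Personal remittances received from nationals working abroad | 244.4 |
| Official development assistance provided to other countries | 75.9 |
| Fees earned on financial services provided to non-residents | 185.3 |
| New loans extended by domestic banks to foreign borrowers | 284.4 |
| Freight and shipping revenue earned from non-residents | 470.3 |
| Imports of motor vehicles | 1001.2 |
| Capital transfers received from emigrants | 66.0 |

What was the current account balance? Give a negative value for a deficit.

1506.5

Goods: -1012.1 - 1001.2 + 2209.3 + 812.7 = 1008.7
Services: 185.3 + 470.3 = 655.6
Primary income: -326.3
Secondary income: -75.9 + 244.4 = 168.5
Current account = 1008.7 + 655.6 + (-326.3) + 168.5 = 1506.5
(Excluded from the current account — financial account: acquisition of a foreign subsidiary by a resident firm (outward FDI) 355.9, new loans extended by domestic banks to foreign borrowers 284.4; capital account: capital transfers received from emigrants 66.0.)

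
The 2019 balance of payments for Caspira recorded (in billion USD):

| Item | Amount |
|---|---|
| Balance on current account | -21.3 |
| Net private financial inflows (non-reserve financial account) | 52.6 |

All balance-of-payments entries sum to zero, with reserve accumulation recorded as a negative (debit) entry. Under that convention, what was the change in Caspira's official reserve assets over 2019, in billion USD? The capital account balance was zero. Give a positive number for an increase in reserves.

31.3

Official reserve transactions balance = -((-21.3) + 52.6) = -31.3
An accumulation of reserves is recorded as a debit (negative entry), so the change in the stock of reserves is the negative of that balance.
Change in official reserves = -(-31.3) = 31.3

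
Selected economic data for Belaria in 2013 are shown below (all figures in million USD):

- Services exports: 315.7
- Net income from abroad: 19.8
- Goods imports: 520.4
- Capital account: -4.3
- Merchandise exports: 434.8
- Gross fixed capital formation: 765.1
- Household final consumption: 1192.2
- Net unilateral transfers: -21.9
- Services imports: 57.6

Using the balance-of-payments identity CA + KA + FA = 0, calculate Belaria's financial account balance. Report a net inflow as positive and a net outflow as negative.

-166.1

Goods balance = 434.8 - 520.4 = -85.6
Services balance = 315.7 - 57.6 = 258.1
Trade balance (goods + services) = -85.6 + 258.1 = 172.5
Net primary income = 19.8
Net secondary income = -21.9
Current account = 172.5 + 19.8 + (-21.9) = 170.4
Financial account = -(170.4 + (-4.3)) = -166.1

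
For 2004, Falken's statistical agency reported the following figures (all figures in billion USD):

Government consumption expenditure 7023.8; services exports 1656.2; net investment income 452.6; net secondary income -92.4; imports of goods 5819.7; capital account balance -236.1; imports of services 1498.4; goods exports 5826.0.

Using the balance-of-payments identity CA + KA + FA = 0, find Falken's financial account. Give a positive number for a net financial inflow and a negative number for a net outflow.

Goods balance = 5826.0 - 5819.7 = 6.3
Services balance = 1656.2 - 1498.4 = 157.8
Trade balance (goods + services) = 6.3 + 157.8 = 164.1
Net primary income = 452.6
Net secondary income = -92.4
Current account = 164.1 + 452.6 + (-92.4) = 524.3
Financial account = -(524.3 + (-236.1)) = -288.2

-288.2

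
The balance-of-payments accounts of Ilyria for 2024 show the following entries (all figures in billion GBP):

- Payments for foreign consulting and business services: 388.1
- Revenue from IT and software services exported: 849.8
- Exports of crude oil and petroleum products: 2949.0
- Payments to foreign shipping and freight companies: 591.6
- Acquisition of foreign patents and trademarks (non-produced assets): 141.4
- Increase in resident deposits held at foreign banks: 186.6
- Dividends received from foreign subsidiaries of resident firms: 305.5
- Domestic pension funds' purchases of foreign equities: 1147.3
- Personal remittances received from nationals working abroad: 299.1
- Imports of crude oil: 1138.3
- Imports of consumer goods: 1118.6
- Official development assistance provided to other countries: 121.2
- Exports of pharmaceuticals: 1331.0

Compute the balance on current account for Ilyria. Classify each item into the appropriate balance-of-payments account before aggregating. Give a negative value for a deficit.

2376.6

Goods: 2949.0 - 1138.3 + 1331.0 - 1118.6 = 2023.1
Services: 849.8 - 388.1 - 591.6 = -129.9
Primary income: 305.5
Secondary income: -121.2 + 299.1 = 177.9
Current account = 2023.1 + (-129.9) + 305.5 + 177.9 = 2376.6
(Excluded from the current account — capital account: acquisition of foreign patents and trademarks (non-produced assets) 141.4; financial account: increase in resident deposits held at foreign banks 186.6, domestic pension funds' purchases of foreign equities 1147.3.)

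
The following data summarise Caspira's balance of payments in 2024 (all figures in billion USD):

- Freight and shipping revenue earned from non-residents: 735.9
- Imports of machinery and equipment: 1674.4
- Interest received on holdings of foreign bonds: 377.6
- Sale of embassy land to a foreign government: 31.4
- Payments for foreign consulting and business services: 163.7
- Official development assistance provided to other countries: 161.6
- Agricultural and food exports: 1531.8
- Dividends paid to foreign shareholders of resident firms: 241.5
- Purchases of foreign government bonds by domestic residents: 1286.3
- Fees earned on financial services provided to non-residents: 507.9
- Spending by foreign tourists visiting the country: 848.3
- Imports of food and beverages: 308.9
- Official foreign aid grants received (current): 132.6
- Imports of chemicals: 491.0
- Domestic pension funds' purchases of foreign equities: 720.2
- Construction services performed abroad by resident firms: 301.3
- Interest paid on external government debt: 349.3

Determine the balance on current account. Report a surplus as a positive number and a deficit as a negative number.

1045.0

Goods: 1531.8 - 1674.4 - 491.0 - 308.9 = -942.5
Services: -163.7 + 301.3 + 507.9 + 848.3 + 735.9 = 2229.7
Primary income: -241.5 + 377.6 - 349.3 = -213.2
Secondary income: 132.6 - 161.6 = -29.0
Current account = (-942.5) + 2229.7 + (-213.2) + (-29.0) = 1045.0
(Excluded from the current account — capital account: sale of embassy land to a foreign government 31.4; financial account: purchases of foreign government bonds by domestic residents 1286.3, domestic pension funds' purchases of foreign equities 720.2.)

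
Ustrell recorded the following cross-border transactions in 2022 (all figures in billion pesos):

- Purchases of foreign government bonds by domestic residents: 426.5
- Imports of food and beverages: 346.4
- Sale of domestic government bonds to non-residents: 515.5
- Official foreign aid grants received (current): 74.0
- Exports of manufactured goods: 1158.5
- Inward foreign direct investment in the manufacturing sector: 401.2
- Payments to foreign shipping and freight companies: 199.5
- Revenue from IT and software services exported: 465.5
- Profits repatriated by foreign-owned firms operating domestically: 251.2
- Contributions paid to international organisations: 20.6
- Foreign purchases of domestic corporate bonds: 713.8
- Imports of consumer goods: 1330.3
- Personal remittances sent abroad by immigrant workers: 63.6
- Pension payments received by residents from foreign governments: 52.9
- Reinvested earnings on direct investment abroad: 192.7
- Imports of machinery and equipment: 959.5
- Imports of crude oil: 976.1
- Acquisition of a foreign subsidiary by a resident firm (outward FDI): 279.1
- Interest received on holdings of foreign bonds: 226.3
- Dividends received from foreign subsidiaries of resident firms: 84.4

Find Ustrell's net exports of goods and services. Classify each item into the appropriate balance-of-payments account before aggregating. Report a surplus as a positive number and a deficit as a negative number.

-2187.8

Goods: -1330.3 + 1158.5 - 346.4 - 959.5 - 976.1 = -2453.8
Services: 465.5 - 199.5 = 266.0
Trade balance = -2453.8 + 266.0 = -2187.8
(Excluded from the trade balance — financial account: purchases of foreign government bonds by domestic residents 426.5, sale of domestic government bonds to non-residents 515.5, inward foreign direct investment in the manufacturing sector 401.2, foreign purchases of domestic corporate bonds 713.8, acquisition of a foreign subsidiary by a resident firm (outward FDI) 279.1; secondary income: official foreign aid grants received (current) 74.0, contributions paid to international organisations 20.6, personal remittances sent abroad by immigrant workers 63.6, pension payments received by residents from foreign governments 52.9; primary income: profits repatriated by foreign-owned firms operating domestically 251.2, reinvested earnings on direct investment abroad 192.7, interest received on holdings of foreign bonds 226.3, dividends received from foreign subsidiaries of resident firms 84.4.)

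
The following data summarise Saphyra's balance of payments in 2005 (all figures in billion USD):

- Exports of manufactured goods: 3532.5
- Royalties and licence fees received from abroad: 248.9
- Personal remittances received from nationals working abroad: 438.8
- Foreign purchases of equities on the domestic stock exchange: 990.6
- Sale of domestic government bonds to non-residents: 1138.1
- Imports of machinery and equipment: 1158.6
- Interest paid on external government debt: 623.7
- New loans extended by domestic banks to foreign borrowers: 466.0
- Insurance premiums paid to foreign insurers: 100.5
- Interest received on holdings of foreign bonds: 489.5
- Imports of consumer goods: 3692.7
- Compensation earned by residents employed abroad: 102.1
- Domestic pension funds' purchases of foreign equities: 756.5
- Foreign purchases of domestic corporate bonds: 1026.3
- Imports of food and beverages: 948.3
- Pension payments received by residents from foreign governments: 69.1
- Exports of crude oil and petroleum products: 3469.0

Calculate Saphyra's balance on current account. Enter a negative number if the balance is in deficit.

1826.1

Goods: -948.3 - 1158.6 + 3469.0 - 3692.7 + 3532.5 = 1201.9
Services: 248.9 - 100.5 = 148.4
Primary income: 489.5 - 623.7 + 102.1 = -32.1
Secondary income: 69.1 + 438.8 = 507.9
Current account = 1201.9 + 148.4 + (-32.1) + 507.9 = 1826.1
(Excluded from the current account — financial account: foreign purchases of equities on the domestic stock exchange 990.6, sale of domestic government bonds to non-residents 1138.1, new loans extended by domestic banks to foreign borrowers 466.0, domestic pension funds' purchases of foreign equities 756.5, foreign purchases of domestic corporate bonds 1026.3.)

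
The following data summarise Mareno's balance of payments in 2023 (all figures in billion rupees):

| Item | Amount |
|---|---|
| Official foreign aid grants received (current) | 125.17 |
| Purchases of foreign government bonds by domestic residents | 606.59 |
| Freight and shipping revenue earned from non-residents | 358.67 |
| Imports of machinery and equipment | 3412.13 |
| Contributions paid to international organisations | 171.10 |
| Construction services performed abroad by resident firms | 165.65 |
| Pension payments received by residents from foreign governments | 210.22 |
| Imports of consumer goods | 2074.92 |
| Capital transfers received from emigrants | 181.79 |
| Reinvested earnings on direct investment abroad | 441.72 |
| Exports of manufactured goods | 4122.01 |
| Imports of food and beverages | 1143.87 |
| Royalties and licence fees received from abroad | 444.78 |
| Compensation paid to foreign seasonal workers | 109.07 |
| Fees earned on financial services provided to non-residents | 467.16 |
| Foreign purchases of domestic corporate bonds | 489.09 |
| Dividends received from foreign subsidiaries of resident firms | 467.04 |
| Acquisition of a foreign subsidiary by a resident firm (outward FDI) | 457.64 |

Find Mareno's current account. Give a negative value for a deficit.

Goods: 4122.01 - 3412.13 - 1143.87 - 2074.92 = -2508.91
Services: 358.67 + 165.65 + 467.16 + 444.78 = 1436.26
Primary income: 467.04 + 441.72 - 109.07 = 799.69
Secondary income: -171.10 + 210.22 + 125.17 = 164.29
Current account = (-2508.91) + 1436.26 + 799.69 + 164.29 = -108.67
(Excluded from the current account — financial account: purchases of foreign government bonds by domestic residents 606.59, foreign purchases of domestic corporate bonds 489.09, acquisition of a foreign subsidiary by a resident firm (outward FDI) 457.64; capital account: capital transfers received from emigrants 181.79.)

-108.67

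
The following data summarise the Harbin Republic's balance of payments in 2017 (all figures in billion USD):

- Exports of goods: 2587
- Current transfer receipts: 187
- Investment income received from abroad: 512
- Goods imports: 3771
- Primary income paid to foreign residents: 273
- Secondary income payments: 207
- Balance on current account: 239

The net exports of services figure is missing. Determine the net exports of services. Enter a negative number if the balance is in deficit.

Current account = goods balance + services balance + net primary income + net secondary income
Sum of the known components = -965
Net exports of services = CA - (known components) = 239 - (-965) = 1204

1204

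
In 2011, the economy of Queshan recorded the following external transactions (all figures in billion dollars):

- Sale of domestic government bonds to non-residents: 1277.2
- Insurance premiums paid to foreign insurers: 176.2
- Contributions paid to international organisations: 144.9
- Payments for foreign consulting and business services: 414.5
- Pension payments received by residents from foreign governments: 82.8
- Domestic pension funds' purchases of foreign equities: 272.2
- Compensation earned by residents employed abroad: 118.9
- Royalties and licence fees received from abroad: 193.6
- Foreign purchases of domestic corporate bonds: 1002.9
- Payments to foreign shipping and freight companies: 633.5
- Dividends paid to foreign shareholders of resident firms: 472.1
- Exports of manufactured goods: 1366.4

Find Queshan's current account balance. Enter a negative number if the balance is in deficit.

Goods: 1366.4
Services: -176.2 + 193.6 - 414.5 - 633.5 = -1030.6
Primary income: -472.1 + 118.9 = -353.2
Secondary income: 82.8 - 144.9 = -62.1
Current account = 1366.4 + (-1030.6) + (-353.2) + (-62.1) = -79.5
(Excluded from the current account — financial account: sale of domestic government bonds to non-residents 1277.2, domestic pension funds' purchases of foreign equities 272.2, foreign purchases of domestic corporate bonds 1002.9.)

-79.5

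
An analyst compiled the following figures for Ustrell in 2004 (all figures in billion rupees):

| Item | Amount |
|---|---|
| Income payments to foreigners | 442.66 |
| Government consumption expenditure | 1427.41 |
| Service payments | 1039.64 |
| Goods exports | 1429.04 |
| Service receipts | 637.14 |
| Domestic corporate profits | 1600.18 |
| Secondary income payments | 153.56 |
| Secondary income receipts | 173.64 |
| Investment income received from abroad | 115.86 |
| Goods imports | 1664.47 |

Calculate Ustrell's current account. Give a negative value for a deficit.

Goods balance = 1429.04 - 1664.47 = -235.43
Services balance = 637.14 - 1039.64 = -402.50
Trade balance (goods + services) = -235.43 + (-402.50) = -637.93
Net primary income = 115.86 - 442.66 = -326.80
Net secondary income = 173.64 - 153.56 = 20.08
Current account = -637.93 + (-326.80) + 20.08 = -944.65

-944.65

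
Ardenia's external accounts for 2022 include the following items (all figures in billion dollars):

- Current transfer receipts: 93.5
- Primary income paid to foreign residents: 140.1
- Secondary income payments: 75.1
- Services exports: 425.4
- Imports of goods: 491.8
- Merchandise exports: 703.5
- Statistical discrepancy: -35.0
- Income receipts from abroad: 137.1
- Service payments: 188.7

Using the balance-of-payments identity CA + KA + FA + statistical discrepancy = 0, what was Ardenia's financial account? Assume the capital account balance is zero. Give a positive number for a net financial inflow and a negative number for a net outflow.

Goods balance = 703.5 - 491.8 = 211.7
Services balance = 425.4 - 188.7 = 236.7
Trade balance (goods + services) = 211.7 + 236.7 = 448.4
Net primary income = 137.1 - 140.1 = -3.0
Net secondary income = 93.5 - 75.1 = 18.4
Current account = 448.4 + (-3.0) + 18.4 = 463.8
Financial account = -(463.8 + (-35.0)) = -428.8

-428.8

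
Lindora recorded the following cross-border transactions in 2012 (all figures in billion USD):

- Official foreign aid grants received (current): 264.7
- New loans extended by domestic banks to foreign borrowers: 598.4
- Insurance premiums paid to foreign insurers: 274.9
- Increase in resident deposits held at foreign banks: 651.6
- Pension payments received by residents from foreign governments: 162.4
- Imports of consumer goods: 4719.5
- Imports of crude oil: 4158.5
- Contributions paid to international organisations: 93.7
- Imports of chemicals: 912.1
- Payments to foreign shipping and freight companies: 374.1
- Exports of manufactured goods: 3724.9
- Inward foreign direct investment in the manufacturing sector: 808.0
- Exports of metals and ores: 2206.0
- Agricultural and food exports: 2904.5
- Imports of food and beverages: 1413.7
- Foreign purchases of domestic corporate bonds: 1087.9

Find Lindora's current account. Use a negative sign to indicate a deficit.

-2684.0

Goods: 2206.0 - 1413.7 + 3724.9 - 912.1 - 4719.5 - 4158.5 + 2904.5 = -2368.4
Services: -374.1 - 274.9 = -649.0
Secondary income: 162.4 + 264.7 - 93.7 = 333.4
Current account = (-2368.4) + (-649.0) + 333.4 = -2684.0
(Excluded from the current account — financial account: new loans extended by domestic banks to foreign borrowers 598.4, increase in resident deposits held at foreign banks 651.6, inward foreign direct investment in the manufacturing sector 808.0, foreign purchases of domestic corporate bonds 1087.9.)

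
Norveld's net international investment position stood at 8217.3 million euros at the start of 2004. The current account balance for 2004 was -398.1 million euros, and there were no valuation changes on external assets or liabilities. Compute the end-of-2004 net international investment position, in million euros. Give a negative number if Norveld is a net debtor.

With no valuation effects, change in NIIP = current account = -398.1
End-of-year NIIP = 8217.3 + (-398.1) = 7819.2

7819.2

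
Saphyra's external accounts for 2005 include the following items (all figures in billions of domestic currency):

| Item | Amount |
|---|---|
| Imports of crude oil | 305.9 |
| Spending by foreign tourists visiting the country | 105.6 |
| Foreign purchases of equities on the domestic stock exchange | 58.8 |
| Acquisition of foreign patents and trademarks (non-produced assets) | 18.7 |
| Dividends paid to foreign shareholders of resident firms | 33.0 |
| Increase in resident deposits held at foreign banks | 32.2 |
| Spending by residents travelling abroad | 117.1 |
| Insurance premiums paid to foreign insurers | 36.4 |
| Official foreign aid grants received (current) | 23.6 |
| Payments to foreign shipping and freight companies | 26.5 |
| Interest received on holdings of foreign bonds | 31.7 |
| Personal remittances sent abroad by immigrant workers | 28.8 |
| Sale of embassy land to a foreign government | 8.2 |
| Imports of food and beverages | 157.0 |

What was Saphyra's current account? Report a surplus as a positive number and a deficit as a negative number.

Goods: -157.0 - 305.9 = -462.9
Services: 105.6 - 117.1 - 36.4 - 26.5 = -74.4
Primary income: -33.0 + 31.7 = -1.3
Secondary income: 23.6 - 28.8 = -5.2
Current account = (-462.9) + (-74.4) + (-1.3) + (-5.2) = -543.8
(Excluded from the current account — financial account: foreign purchases of equities on the domestic stock exchange 58.8, increase in resident deposits held at foreign banks 32.2; capital account: acquisition of foreign patents and trademarks (non-produced assets) 18.7, sale of embassy land to a foreign government 8.2.)

-543.8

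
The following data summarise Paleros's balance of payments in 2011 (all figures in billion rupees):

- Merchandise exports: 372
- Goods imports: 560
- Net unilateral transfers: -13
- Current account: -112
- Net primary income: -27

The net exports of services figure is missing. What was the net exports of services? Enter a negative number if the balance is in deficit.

Current account = goods balance + services balance + net primary income + net secondary income
Sum of the known components = -228
Net exports of services = CA - (known components) = -112 - (-228) = 116

116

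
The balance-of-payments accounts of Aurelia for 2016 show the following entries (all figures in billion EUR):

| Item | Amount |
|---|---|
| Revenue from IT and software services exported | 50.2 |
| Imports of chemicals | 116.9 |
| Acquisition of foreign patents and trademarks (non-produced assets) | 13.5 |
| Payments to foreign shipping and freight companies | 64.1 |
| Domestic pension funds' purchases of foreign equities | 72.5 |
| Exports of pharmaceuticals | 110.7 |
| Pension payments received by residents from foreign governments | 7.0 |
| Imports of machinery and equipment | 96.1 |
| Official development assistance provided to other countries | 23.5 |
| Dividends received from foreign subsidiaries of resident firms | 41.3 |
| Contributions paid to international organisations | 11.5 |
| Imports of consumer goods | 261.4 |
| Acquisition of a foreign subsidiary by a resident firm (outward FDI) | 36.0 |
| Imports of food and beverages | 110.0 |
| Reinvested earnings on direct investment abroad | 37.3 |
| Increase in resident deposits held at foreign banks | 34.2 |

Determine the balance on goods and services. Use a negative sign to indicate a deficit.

-487.6

Goods: -110.0 - 261.4 - 96.1 - 116.9 + 110.7 = -473.7
Services: 50.2 - 64.1 = -13.9
Trade balance = -473.7 + (-13.9) = -487.6
(Excluded from the trade balance — capital account: acquisition of foreign patents and trademarks (non-produced assets) 13.5; financial account: domestic pension funds' purchases of foreign equities 72.5, acquisition of a foreign subsidiary by a resident firm (outward FDI) 36.0, increase in resident deposits held at foreign banks 34.2; secondary income: pension payments received by residents from foreign governments 7.0, official development assistance provided to other countries 23.5, contributions paid to international organisations 11.5; primary income: dividends received from foreign subsidiaries of resident firms 41.3, reinvested earnings on direct investment abroad 37.3.)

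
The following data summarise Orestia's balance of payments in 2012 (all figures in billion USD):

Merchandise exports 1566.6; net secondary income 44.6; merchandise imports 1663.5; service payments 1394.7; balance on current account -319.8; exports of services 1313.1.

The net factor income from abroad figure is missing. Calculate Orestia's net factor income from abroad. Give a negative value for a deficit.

-185.9

Current account = goods balance + services balance + net primary income + net secondary income
Sum of the known components = -133.9
Net factor income from abroad = CA - (known components) = -319.8 - (-133.9) = -185.9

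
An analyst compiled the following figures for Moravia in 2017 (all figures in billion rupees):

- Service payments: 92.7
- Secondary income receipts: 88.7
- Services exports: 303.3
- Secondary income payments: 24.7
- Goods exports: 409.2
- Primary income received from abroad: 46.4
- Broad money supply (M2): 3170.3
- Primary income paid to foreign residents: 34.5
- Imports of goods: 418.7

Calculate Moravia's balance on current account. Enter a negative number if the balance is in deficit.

277.0

Goods balance = 409.2 - 418.7 = -9.5
Services balance = 303.3 - 92.7 = 210.6
Trade balance (goods + services) = -9.5 + 210.6 = 201.1
Net primary income = 46.4 - 34.5 = 11.9
Net secondary income = 88.7 - 24.7 = 64.0
Current account = 201.1 + 11.9 + 64.0 = 277.0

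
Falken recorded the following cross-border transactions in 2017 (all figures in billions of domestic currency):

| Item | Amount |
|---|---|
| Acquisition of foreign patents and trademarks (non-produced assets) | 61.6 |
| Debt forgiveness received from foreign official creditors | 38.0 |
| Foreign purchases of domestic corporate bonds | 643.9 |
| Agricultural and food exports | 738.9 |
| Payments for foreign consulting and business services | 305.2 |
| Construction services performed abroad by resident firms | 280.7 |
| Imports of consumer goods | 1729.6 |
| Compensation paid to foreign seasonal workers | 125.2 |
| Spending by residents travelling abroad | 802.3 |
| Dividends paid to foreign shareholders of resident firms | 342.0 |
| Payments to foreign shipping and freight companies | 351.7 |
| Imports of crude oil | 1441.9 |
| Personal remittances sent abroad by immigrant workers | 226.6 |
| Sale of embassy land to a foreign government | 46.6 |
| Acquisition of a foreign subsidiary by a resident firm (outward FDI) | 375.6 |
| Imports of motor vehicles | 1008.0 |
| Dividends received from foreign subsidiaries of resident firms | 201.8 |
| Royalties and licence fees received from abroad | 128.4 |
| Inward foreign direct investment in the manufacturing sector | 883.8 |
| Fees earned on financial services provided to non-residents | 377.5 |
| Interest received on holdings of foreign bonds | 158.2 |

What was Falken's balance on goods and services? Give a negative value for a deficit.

-4113.2

Goods: -1008.0 - 1441.9 + 738.9 - 1729.6 = -3440.6
Services: 128.4 + 377.5 - 802.3 - 305.2 + 280.7 - 351.7 = -672.6
Trade balance = -3440.6 + (-672.6) = -4113.2
(Excluded from the trade balance — capital account: acquisition of foreign patents and trademarks (non-produced assets) 61.6, debt forgiveness received from foreign official creditors 38.0, sale of embassy land to a foreign government 46.6; financial account: foreign purchases of domestic corporate bonds 643.9, acquisition of a foreign subsidiary by a resident firm (outward FDI) 375.6, inward foreign direct investment in the manufacturing sector 883.8; primary income: compensation paid to foreign seasonal workers 125.2, dividends paid to foreign shareholders of resident firms 342.0, dividends received from foreign subsidiaries of resident firms 201.8, interest received on holdings of foreign bonds 158.2; secondary income: personal remittances sent abroad by immigrant workers 226.6.)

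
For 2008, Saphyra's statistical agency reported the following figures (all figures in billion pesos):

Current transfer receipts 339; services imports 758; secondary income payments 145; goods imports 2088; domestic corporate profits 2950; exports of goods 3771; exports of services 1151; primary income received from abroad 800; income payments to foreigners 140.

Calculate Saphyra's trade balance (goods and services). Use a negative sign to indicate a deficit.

Goods balance = 3771 - 2088 = 1683
Services balance = 1151 - 758 = 393
Trade balance (goods + services) = 1683 + 393 = 2076

2076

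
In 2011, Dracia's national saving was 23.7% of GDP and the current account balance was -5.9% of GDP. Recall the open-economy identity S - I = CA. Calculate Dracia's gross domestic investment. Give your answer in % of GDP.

I = S - CA = 23.7 - (-5.9) = 29.6

29.6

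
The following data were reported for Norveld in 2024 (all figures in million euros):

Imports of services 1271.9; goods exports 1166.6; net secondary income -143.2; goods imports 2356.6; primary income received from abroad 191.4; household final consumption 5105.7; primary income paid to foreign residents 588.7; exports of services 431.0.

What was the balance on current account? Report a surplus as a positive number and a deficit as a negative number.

Goods balance = 1166.6 - 2356.6 = -1190.0
Services balance = 431.0 - 1271.9 = -840.9
Trade balance (goods + services) = -1190.0 + (-840.9) = -2030.9
Net primary income = 191.4 - 588.7 = -397.3
Net secondary income = -143.2
Current account = -2030.9 + (-397.3) + (-143.2) = -2571.4

-2571.4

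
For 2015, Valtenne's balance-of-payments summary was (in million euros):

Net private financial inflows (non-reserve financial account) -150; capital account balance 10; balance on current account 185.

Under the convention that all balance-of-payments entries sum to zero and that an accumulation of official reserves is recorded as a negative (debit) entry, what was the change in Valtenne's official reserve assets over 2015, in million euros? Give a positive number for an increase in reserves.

45

Official reserve transactions balance = -(185 + 10 + (-150)) = -45
An accumulation of reserves is recorded as a debit (negative entry), so the change in the stock of reserves is the negative of that balance.
Change in official reserves = -(-45) = 45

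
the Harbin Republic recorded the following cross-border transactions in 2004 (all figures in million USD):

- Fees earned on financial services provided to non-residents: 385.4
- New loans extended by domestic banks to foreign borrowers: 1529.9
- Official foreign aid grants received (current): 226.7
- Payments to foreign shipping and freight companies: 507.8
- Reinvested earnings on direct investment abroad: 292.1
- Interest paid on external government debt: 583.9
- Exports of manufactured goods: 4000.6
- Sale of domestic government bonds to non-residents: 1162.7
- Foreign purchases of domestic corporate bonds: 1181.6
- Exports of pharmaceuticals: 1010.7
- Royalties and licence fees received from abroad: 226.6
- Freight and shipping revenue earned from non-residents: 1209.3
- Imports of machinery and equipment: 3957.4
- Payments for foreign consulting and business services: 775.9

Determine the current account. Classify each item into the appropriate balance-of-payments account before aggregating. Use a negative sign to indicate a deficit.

1526.4

Goods: 4000.6 - 3957.4 + 1010.7 = 1053.9
Services: 226.6 + 1209.3 - 507.8 - 775.9 + 385.4 = 537.6
Primary income: -583.9 + 292.1 = -291.8
Secondary income: 226.7
Current account = 1053.9 + 537.6 + (-291.8) + 226.7 = 1526.4
(Excluded from the current account — financial account: new loans extended by domestic banks to foreign borrowers 1529.9, sale of domestic government bonds to non-residents 1162.7, foreign purchases of domestic corporate bonds 1181.6.)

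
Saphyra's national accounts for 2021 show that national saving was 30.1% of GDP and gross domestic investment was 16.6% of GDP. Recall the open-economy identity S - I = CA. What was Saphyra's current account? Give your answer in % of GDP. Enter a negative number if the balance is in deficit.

S - I = CA (net lending to the rest of the world).
CA = S - I = 30.1 - 16.6 = 13.5

13.5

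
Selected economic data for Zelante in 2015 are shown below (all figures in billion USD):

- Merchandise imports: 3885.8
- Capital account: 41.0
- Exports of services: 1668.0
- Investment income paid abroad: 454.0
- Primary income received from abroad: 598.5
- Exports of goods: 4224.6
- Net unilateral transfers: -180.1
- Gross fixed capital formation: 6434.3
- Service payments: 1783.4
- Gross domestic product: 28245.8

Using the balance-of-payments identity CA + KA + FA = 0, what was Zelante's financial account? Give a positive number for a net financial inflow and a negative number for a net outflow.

Goods balance = 4224.6 - 3885.8 = 338.8
Services balance = 1668.0 - 1783.4 = -115.4
Trade balance (goods + services) = 338.8 + (-115.4) = 223.4
Net primary income = 598.5 - 454.0 = 144.5
Net secondary income = -180.1
Current account = 223.4 + 144.5 + (-180.1) = 187.8
Financial account = -(187.8 + 41.0) = -228.8

-228.8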